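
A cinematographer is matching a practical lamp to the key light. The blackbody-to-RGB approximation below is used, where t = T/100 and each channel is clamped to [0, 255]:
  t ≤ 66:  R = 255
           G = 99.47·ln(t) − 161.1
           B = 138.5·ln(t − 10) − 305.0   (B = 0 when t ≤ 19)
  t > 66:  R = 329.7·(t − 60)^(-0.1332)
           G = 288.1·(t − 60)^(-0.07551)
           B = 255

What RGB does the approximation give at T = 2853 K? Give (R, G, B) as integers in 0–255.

(255, 172, 99)

t = 2853/100 = 28.53; the t ≤ 66 branch applies.
R = 255 by definition for t ≤ 66.
G = 99.47·ln 28.53 − 161.1 = 99.47·3.3510 − 161.1 = 172.220.
B = 138.5·ln(28.53 − 10) − 305.0 = 138.5·ln 18.53 − 305.0 = 138.5·2.9194 − 305.0 = 99.336.
Rounded: (255, 172, 99).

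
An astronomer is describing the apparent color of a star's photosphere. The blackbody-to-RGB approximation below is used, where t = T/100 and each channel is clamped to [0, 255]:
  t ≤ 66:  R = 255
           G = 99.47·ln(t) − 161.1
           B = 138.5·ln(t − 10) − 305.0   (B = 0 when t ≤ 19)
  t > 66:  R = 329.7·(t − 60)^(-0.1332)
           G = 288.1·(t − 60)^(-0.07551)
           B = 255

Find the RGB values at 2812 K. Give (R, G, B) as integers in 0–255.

t = 2812/100 = 28.12; the t ≤ 66 branch applies.
R = 255 by definition for t ≤ 66.
G = 99.47·ln 28.12 − 161.1 = 99.47·3.3365 − 161.1 = 170.780.
B = 138.5·ln(28.12 − 10) − 305.0 = 138.5·ln 18.12 − 305.0 = 138.5·2.8970 − 305.0 = 96.237.
Rounded: (255, 171, 96).

(255, 171, 96)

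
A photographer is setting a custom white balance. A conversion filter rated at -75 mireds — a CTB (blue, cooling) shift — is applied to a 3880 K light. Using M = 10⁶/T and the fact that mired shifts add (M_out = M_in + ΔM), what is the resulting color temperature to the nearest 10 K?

5470 K

M_in = 10⁶/3880 = 257.73 mireds.
M_out = 257.73 + (-75) = 182.73 mireds.
T_out = 10⁶/182.73 = 5472.5 K → 5470 K.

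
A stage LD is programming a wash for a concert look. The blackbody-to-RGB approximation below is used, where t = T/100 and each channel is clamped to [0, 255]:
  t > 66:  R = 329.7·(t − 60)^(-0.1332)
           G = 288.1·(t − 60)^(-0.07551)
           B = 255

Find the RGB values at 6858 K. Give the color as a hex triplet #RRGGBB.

#F8F5FF

t = 6858/100 = 68.58; the t > 66 branch applies.
R = 329.7·(68.58 − 60)^(-0.1332) = 329.7·8.58^(-0.1332) = 329.7·0.75103 = 247.616.
G = 288.1·(68.58 − 60)^(-0.07551) = 288.1·8.58^(-0.07551) = 288.1·0.85018 = 244.938.
B = 255 by definition for t > 66.
Rounded: (248, 245, 255).
In hex: #F8F5FF.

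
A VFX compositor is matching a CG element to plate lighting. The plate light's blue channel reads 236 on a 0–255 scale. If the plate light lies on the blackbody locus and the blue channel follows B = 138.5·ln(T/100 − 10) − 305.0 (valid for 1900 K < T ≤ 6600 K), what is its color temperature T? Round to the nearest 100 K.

6000 K

ln(t − 10) = (236 + 305.0) / 138.5 = 3.9061.
t − 10 = e^3.9061 = 49.707, so t = 59.707.
T = 100·t = 5971 K → 6000 K to the nearest 100 K.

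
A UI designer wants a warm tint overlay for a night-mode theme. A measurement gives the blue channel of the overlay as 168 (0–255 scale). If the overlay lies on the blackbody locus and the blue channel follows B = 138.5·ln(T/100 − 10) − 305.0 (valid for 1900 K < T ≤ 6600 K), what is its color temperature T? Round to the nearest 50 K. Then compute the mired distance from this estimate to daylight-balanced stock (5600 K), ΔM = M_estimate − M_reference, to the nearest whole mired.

+68 mireds

ln(t − 10) = (168 + 305.0) / 138.5 = 3.4152.
t − 10 = e^3.4152 = 30.422, so t = 40.422.
T = 100·t = 4042 K → 4050 K to the nearest 50 K.
M_estimate = 10⁶/4050 = 246.91; M_reference = 10⁶/5600 = 178.57.
ΔM = 246.91 − 178.57 = 68.34 → +68 mireds.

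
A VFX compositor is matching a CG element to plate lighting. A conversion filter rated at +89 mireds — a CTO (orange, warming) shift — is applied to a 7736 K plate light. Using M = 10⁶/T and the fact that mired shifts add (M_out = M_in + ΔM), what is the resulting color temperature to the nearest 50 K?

M_in = 10⁶/7736 = 129.27 mireds.
M_out = 129.27 + (+89) = 218.27 mireds.
T_out = 10⁶/218.27 = 4581.6 K → 4600 K.

4600 K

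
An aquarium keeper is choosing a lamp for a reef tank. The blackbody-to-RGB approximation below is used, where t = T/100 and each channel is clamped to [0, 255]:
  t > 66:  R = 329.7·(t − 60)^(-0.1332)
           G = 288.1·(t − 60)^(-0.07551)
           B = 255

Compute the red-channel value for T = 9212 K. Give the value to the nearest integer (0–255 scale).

208

t = 9212/100 = 92.12; the t > 66 branch applies.
R = 329.7·(92.12 − 60)^(-0.1332) = 329.7·32.12^(-0.1332) = 329.7·0.62994 = 207.690.
Rounded: 208.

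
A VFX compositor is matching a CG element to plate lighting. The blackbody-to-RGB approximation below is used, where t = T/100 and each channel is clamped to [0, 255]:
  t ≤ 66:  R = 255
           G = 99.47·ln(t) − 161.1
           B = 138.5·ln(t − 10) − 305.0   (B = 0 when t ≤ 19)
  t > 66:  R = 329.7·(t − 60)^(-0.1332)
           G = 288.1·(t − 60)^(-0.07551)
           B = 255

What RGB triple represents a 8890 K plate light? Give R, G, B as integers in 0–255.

t = 8890/100 = 88.9; the t > 66 branch applies.
R = 329.7·(88.9 − 60)^(-0.1332) = 329.7·28.9^(-0.1332) = 329.7·0.63886 = 210.633.
G = 288.1·(88.9 − 60)^(-0.07551) = 288.1·28.9^(-0.07551) = 288.1·0.77569 = 223.476.
B = 255 by definition for t > 66.
Rounded: (211, 223, 255).

R=211, G=223, B=255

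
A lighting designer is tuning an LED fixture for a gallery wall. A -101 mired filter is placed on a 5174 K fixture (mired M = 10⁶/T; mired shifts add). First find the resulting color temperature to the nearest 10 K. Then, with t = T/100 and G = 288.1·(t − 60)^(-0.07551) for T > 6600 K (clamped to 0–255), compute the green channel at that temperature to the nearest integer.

215

M_in = 10⁶/5174 = 193.27; M_out = 193.27 + (-101) = 92.27.
T_out = 10⁶/92.27 = 10837.3 K → 10840 K; t = 108.4.
G = 288.1·(108.4 − 60)^(-0.07551) = 288.1·48.4^(-0.07551) = 288.1·0.74607 = 214.942.
Rounded: 215.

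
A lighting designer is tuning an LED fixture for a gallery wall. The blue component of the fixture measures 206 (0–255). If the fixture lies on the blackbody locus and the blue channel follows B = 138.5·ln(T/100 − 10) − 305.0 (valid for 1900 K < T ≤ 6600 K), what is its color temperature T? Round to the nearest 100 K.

5000 K

ln(t − 10) = (206 + 305.0) / 138.5 = 3.6895.
t − 10 = e^3.6895 = 40.026, so t = 50.026.
T = 100·t = 5003 K → 5000 K to the nearest 100 K.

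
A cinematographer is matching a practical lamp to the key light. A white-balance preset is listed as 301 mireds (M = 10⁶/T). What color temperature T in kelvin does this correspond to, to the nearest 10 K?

T = 10⁶ / 301 = 3322.26 K → 3320 K.

3320 K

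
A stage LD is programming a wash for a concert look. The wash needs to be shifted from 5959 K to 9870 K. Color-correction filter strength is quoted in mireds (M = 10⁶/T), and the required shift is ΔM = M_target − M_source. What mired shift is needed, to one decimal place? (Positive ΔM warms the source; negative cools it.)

M_source = 10⁶/5959 = 167.813; M_target = 10⁶/9870 = 101.317.
ΔM = 101.317 − 167.813 = -66.496 → -66.5 mireds, a cooling shift.

-66.5 mireds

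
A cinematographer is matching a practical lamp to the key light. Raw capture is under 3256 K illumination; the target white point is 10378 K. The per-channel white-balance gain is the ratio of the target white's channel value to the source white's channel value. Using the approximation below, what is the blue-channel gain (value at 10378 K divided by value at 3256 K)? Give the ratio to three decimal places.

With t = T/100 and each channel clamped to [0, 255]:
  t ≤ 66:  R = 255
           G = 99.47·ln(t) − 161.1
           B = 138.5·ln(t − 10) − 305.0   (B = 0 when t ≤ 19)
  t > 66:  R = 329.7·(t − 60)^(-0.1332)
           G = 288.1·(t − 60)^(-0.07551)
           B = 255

At 3256 K (t = 32.56):
  B = 138.5·ln(32.56 − 10) − 305.0 = 138.5·ln 22.56 − 305.0 = 138.5·3.1162 − 305.0 = 126.591.
At 10378 K (t = 103.78):
  B = 255 by definition for t > 66.
Gain = 255.000 / 126.591 = 2.0144 → 2.014.

2.014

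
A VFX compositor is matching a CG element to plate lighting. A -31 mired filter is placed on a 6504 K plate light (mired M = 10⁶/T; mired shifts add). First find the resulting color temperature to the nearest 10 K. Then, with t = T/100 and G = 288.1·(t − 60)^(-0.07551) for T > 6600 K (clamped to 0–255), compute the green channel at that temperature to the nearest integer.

229

M_in = 10⁶/6504 = 153.75; M_out = 153.75 + (-31) = 122.75.
T_out = 10⁶/122.75 = 8146.5 K → 8150 K; t = 81.5.
G = 288.1·(81.5 − 60)^(-0.07551) = 288.1·21.5^(-0.07551) = 288.1·0.79321 = 228.523.
Rounded: 229.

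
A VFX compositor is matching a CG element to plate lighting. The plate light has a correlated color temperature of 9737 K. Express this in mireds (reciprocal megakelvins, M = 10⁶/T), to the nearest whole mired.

M = 10⁶ / 9737 = 102.701 → 103 mireds.

103 mireds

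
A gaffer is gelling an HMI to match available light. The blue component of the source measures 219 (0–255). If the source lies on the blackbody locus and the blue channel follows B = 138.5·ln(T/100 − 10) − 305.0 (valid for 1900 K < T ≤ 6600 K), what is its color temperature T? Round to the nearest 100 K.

5400 K

ln(t − 10) = (219 + 305.0) / 138.5 = 3.7834.
t − 10 = e^3.7834 = 43.965, so t = 53.965.
T = 100·t = 5396 K → 5400 K to the nearest 100 K.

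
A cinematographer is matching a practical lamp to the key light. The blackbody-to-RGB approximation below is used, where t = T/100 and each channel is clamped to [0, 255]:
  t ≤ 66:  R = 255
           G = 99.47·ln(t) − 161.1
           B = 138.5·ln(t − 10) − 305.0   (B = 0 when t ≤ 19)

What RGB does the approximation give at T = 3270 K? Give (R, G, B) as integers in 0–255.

t = 3270/100 = 32.7; the t ≤ 66 branch applies.
R = 255 by definition for t ≤ 66.
G = 99.47·ln 32.7 − 161.1 = 99.47·3.4874 − 161.1 = 185.789.
B = 138.5·ln(32.7 − 10) − 305.0 = 138.5·ln 22.7 − 305.0 = 138.5·3.1224 − 305.0 = 127.448.
Rounded: (255, 186, 127).

(255, 186, 127)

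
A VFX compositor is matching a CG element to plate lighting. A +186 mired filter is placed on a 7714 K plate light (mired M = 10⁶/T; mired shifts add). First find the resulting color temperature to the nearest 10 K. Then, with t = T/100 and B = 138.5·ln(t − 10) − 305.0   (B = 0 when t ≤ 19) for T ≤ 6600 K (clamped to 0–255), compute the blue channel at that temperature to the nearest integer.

121

M_in = 10⁶/7714 = 129.63; M_out = 129.63 + (+186) = 315.63.
T_out = 10⁶/315.63 = 3168.2 K → 3170 K; t = 31.7.
B = 138.5·ln(31.7 − 10) − 305.0 = 138.5·ln 21.7 − 305.0 = 138.5·3.0773 − 305.0 = 121.208.
Rounded: 121.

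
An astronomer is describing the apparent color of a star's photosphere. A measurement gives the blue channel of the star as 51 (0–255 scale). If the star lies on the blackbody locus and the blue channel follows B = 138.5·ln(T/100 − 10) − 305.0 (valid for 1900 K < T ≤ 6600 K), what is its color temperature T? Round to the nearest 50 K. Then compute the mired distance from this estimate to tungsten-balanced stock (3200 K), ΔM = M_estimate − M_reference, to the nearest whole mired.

+122 mireds

ln(t − 10) = (51 + 305.0) / 138.5 = 2.5704.
t − 10 = e^2.5704 = 13.071, so t = 23.071.
T = 100·t = 2307 K → 2300 K to the nearest 50 K.
M_estimate = 10⁶/2300 = 434.78; M_reference = 10⁶/3200 = 312.50.
ΔM = 434.78 − 312.50 = 122.28 → +122 mireds.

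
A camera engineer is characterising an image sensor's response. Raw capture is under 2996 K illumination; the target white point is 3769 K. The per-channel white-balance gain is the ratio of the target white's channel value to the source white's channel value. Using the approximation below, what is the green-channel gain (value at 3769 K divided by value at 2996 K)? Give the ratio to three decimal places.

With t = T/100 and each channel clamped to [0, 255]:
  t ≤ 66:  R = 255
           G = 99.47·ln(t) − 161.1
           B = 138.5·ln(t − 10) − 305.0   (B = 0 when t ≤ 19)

1.129

At 2996 K (t = 29.96):
  G = 99.47·ln 29.96 − 161.1 = 99.47·3.3999 − 161.1 = 177.084.
At 3769 K (t = 37.69):
  G = 99.47·ln 37.69 − 161.1 = 99.47·3.6294 − 161.1 = 199.916.
Gain = 199.916 / 177.084 = 1.1289 → 1.129.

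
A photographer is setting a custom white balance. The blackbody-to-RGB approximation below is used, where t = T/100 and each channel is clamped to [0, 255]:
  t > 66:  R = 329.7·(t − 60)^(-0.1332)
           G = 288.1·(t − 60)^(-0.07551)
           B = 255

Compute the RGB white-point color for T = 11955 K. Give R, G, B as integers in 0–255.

R=191, G=212, B=255

t = 11955/100 = 119.55; the t > 66 branch applies.
R = 329.7·(119.55 − 60)^(-0.1332) = 329.7·59.55^(-0.1332) = 329.7·0.58021 = 191.295.
G = 288.1·(119.55 − 60)^(-0.07551) = 288.1·59.55^(-0.07551) = 288.1·0.73448 = 211.603.
B = 255 by definition for t > 66.
Rounded: (191, 212, 255).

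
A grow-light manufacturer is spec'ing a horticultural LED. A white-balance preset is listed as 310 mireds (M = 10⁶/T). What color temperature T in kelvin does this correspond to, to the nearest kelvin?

3226 K

T = 10⁶ / 310 = 3225.81 K → 3226 K.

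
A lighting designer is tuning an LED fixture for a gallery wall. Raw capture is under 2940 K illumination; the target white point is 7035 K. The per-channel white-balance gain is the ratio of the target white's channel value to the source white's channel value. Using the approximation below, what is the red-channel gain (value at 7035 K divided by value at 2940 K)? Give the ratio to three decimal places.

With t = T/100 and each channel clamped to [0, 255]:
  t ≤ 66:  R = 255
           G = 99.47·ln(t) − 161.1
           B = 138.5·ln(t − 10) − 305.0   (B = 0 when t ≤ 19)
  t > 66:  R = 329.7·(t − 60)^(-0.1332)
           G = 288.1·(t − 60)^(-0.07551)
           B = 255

0.947

At 2940 K (t = 29.4):
  R = 255 by definition for t ≤ 66.
At 7035 K (t = 70.35):
  R = 329.7·(70.35 − 60)^(-0.1332) = 329.7·10.35^(-0.1332) = 329.7·0.73250 = 241.507.
Gain = 241.507 / 255.000 = 0.9471 → 0.947.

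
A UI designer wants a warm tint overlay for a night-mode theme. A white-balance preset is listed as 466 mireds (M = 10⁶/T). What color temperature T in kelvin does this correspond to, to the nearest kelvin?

2146 K

T = 10⁶ / 466 = 2145.92 K → 2146 K.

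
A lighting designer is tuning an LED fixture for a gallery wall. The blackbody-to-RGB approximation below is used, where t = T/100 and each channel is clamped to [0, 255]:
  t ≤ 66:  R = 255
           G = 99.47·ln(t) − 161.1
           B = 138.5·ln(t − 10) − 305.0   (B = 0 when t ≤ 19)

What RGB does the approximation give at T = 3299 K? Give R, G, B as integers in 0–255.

t = 3299/100 = 32.99; the t ≤ 66 branch applies.
R = 255 by definition for t ≤ 66.
G = 99.47·ln 32.99 − 161.1 = 99.47·3.4962 − 161.1 = 186.667.
B = 138.5·ln(32.99 − 10) − 305.0 = 138.5·ln 22.99 − 305.0 = 138.5·3.1351 − 305.0 = 129.206.
Rounded: (255, 187, 129).

R=255, G=187, B=129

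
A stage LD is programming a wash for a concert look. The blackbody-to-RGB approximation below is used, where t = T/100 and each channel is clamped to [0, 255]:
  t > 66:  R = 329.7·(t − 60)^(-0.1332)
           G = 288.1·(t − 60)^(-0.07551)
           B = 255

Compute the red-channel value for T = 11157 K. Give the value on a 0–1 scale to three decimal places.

t = 11157/100 = 111.57; the t > 66 branch applies.
R = 329.7·(111.57 − 60)^(-0.1332) = 329.7·51.57^(-0.1332) = 329.7·0.59144 = 194.997.
On a 0–1 scale: 194.997/255 = 0.7647 → 0.765.

0.765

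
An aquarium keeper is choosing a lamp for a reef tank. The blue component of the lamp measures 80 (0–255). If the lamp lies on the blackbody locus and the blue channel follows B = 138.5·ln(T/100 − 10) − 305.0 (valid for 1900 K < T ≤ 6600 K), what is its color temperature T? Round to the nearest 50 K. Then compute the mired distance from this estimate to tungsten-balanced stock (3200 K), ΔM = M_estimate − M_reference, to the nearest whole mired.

+72 mireds

ln(t − 10) = (80 + 305.0) / 138.5 = 2.7798.
t − 10 = e^2.7798 = 16.116, so t = 26.116.
T = 100·t = 2612 K → 2600 K to the nearest 50 K.
M_estimate = 10⁶/2600 = 384.62; M_reference = 10⁶/3200 = 312.50.
ΔM = 384.62 − 312.50 = 72.12 → +72 mireds.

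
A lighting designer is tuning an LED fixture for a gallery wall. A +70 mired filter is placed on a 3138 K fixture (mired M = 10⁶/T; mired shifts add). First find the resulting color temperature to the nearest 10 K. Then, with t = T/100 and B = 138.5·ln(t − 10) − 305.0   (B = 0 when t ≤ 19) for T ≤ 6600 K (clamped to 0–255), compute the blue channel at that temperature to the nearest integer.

76

M_in = 10⁶/3138 = 318.67; M_out = 318.67 + (+70) = 388.67.
T_out = 10⁶/388.67 = 2572.8 K → 2570 K; t = 25.7.
B = 138.5·ln(25.7 − 10) − 305.0 = 138.5·ln 15.7 − 305.0 = 138.5·2.7537 − 305.0 = 76.382.
Rounded: 76.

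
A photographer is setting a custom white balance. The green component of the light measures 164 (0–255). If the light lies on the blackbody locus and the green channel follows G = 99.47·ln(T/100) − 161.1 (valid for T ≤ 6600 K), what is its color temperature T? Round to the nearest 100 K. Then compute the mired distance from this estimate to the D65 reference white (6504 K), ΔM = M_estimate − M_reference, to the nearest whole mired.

ln t = (164 + 161.1) / 99.47 = 3.2683.
t = e^3.2683 = 26.267.
T = 100·t = 2627 K → 2600 K to the nearest 100 K.
M_estimate = 10⁶/2600 = 384.62; M_reference = 10⁶/6504 = 153.75.
ΔM = 384.62 − 153.75 = 230.86 → +231 mireds.

+231 mireds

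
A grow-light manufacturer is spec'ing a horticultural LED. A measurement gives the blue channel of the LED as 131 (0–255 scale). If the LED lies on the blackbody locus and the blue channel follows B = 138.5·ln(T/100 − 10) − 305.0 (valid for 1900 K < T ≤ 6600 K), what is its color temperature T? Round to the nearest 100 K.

ln(t − 10) = (131 + 305.0) / 138.5 = 3.1480.
t − 10 = e^3.1480 = 23.290, so t = 33.290.
T = 100·t = 3329 K → 3300 K to the nearest 100 K.

3300 K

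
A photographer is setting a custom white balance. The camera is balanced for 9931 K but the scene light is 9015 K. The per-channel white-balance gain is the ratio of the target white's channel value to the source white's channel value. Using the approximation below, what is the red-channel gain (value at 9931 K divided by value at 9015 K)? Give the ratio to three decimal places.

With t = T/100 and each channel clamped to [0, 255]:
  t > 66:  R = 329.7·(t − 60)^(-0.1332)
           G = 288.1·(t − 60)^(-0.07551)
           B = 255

0.965

At 9015 K (t = 90.15):
  R = 329.7·(90.15 − 60)^(-0.1332) = 329.7·30.15^(-0.1332) = 329.7·0.63527 = 209.449.
At 9931 K (t = 99.31):
  R = 329.7·(99.31 − 60)^(-0.1332) = 329.7·39.31^(-0.1332) = 329.7·0.61321 = 202.177.
Gain = 202.177 / 209.449 = 0.9653 → 0.965.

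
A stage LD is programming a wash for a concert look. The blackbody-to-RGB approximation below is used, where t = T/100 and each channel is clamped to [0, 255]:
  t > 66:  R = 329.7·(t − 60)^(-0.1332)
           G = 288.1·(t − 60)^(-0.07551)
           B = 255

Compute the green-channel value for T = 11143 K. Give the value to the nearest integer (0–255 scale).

t = 11143/100 = 111.43; the t > 66 branch applies.
G = 288.1·(111.43 − 60)^(-0.07551) = 288.1·51.43^(-0.07551) = 288.1·0.74265 = 213.958.
Rounded: 214.

214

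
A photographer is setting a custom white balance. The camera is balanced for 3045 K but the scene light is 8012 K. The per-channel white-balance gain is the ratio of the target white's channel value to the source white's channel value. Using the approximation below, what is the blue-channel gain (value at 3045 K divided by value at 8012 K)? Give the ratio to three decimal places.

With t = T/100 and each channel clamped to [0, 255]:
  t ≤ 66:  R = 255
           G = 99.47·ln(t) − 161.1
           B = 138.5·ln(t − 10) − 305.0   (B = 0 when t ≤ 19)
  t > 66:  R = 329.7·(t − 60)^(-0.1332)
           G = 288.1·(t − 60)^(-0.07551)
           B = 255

0.443

At 8012 K (t = 80.12):
  B = 255 by definition for t > 66.
At 3045 K (t = 30.45):
  B = 138.5·ln(30.45 − 10) − 305.0 = 138.5·ln 20.45 − 305.0 = 138.5·3.0180 − 305.0 = 112.991.
Gain = 112.991 / 255.000 = 0.4431 → 0.443.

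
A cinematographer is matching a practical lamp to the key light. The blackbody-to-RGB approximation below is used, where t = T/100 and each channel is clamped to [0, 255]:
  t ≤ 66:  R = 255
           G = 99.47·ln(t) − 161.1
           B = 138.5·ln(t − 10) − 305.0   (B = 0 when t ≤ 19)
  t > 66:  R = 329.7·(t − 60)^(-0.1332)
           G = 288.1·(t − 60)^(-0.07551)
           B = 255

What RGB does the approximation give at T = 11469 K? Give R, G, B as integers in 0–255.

t = 11469/100 = 114.69; the t > 66 branch applies.
R = 329.7·(114.69 − 60)^(-0.1332) = 329.7·54.69^(-0.1332) = 329.7·0.58683 = 193.477.
G = 288.1·(114.69 − 60)^(-0.07551) = 288.1·54.69^(-0.07551) = 288.1·0.73921 = 212.968.
B = 255 by definition for t > 66.
Rounded: (193, 213, 255).

R=193, G=213, B=255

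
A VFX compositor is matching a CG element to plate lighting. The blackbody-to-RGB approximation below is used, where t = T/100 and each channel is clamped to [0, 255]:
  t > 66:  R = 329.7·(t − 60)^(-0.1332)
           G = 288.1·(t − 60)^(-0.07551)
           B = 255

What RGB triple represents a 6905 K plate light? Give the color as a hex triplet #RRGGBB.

t = 6905/100 = 69.05; the t > 66 branch applies.
R = 329.7·(69.05 − 60)^(-0.1332) = 329.7·9.05^(-0.1332) = 329.7·0.74572 = 245.863.
G = 288.1·(69.05 − 60)^(-0.07551) = 288.1·9.05^(-0.07551) = 288.1·0.84677 = 243.953.
B = 255 by definition for t > 66.
Rounded: (246, 244, 255).
In hex: #F6F4FF.

#F6F4FF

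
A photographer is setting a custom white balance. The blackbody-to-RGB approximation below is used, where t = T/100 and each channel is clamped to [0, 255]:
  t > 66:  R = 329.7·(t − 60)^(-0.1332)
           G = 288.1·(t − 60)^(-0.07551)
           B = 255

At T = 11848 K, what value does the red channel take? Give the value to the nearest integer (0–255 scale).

t = 11848/100 = 118.48; the t > 66 branch applies.
R = 329.7·(118.48 − 60)^(-0.1332) = 329.7·58.48^(-0.1332) = 329.7·0.58161 = 191.758.
Rounded: 192.

192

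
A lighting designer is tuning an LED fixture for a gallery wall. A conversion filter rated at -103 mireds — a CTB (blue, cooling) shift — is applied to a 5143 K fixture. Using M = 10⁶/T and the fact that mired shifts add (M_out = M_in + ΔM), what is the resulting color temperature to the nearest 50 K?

M_in = 10⁶/5143 = 194.44 mireds.
M_out = 194.44 + (-103) = 91.44 mireds.
T_out = 10⁶/91.44 = 10936.2 K → 10950 K.

10950 K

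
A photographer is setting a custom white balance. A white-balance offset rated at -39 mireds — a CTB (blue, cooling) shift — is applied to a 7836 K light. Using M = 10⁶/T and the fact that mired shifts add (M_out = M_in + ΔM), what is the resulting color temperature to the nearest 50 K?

11300 K

M_in = 10⁶/7836 = 127.62 mireds.
M_out = 127.62 + (-39) = 88.62 mireds.
T_out = 10⁶/88.62 = 11284.6 K → 11300 K.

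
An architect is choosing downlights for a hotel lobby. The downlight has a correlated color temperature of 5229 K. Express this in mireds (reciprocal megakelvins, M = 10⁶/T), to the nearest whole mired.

M = 10⁶ / 5229 = 191.241 → 191 mireds.

191 mireds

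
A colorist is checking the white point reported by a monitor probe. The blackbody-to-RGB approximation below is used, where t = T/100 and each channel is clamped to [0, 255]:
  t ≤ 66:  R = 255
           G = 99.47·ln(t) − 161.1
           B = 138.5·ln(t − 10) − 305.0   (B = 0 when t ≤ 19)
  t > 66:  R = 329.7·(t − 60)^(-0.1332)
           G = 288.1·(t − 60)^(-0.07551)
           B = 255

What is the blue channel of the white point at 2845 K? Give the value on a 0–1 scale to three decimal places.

t = 2845/100 = 28.45; the t ≤ 66 branch applies.
B = 138.5·ln(28.45 − 10) − 305.0 = 138.5·ln 18.45 − 305.0 = 138.5·2.9151 − 305.0 = 98.736.
On a 0–1 scale: 98.736/255 = 0.3872 → 0.387.

0.387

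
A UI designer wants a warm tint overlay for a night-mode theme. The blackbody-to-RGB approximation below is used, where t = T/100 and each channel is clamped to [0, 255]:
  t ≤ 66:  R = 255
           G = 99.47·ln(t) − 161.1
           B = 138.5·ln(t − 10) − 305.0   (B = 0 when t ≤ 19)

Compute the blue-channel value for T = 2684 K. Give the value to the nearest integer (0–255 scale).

86

t = 2684/100 = 26.84; the t ≤ 66 branch applies.
B = 138.5·ln(26.84 − 10) − 305.0 = 138.5·ln 16.84 − 305.0 = 138.5·2.8238 − 305.0 = 86.090.
Rounded: 86.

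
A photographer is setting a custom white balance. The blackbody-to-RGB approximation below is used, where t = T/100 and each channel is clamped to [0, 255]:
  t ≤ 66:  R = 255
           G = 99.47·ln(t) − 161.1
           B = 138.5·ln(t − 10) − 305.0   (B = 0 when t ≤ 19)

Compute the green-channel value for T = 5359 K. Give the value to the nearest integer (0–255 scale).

235

t = 5359/100 = 53.59; the t ≤ 66 branch applies.
G = 99.47·ln 53.59 − 161.1 = 99.47·3.9814 − 161.1 = 234.926.
Rounded: 235.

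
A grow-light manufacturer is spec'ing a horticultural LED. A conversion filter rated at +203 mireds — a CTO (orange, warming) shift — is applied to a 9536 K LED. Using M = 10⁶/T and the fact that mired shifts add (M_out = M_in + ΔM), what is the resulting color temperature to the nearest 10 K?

3250 K

M_in = 10⁶/9536 = 104.87 mireds.
M_out = 104.87 + (+203) = 307.87 mireds.
T_out = 10⁶/307.87 = 3248.2 K → 3250 K.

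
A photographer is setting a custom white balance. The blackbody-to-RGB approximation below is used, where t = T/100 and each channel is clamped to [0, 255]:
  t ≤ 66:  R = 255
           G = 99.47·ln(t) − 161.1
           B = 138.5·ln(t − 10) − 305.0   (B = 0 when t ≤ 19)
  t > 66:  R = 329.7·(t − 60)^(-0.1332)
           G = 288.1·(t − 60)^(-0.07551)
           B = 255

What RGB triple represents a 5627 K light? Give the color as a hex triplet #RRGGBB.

#FFF0E2

t = 5627/100 = 56.27; the t ≤ 66 branch applies.
R = 255 by definition for t ≤ 66.
G = 99.47·ln 56.27 − 161.1 = 99.47·4.0302 − 161.1 = 239.780.
B = 138.5·ln(56.27 − 10) − 305.0 = 138.5·ln 46.27 − 305.0 = 138.5·3.8345 − 305.0 = 226.077.
Rounded: (255, 240, 226).
In hex: #FFF0E2.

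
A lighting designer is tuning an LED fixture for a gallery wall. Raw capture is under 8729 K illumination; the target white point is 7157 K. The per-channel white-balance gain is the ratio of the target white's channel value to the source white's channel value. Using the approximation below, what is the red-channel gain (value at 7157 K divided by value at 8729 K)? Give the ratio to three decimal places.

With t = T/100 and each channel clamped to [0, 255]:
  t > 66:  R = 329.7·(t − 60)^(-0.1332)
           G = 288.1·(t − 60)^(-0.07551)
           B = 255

1.121

At 8729 K (t = 87.29):
  R = 329.7·(87.29 − 60)^(-0.1332) = 329.7·27.29^(-0.1332) = 329.7·0.64376 = 212.248.
At 7157 K (t = 71.57):
  R = 329.7·(71.57 − 60)^(-0.1332) = 329.7·11.57^(-0.1332) = 329.7·0.72171 = 237.948.
Gain = 237.948 / 212.248 = 1.1211 → 1.121.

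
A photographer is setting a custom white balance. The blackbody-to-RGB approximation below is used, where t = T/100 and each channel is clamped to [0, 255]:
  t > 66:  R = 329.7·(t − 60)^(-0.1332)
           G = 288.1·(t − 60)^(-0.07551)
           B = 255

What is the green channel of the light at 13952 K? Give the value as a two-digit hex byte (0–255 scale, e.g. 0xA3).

t = 13952/100 = 139.52; the t > 66 branch applies.
G = 288.1·(139.52 − 60)^(-0.07551) = 288.1·79.52^(-0.07551) = 288.1·0.71861 = 207.032.
Rounded: 207; in hex, 0xCF.

0xCF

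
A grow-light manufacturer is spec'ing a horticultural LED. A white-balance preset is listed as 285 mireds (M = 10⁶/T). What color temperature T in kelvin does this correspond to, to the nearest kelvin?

3509 K

T = 10⁶ / 285 = 3508.77 K → 3509 K.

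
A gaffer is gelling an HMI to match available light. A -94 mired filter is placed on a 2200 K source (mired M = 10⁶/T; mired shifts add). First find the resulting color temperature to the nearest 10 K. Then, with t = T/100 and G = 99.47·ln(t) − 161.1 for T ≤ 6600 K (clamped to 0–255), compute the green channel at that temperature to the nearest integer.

M_in = 10⁶/2200 = 454.55; M_out = 454.55 + (-94) = 360.55.
T_out = 10⁶/360.55 = 2773.6 K → 2770 K; t = 27.7.
G = 99.47·ln 27.7 − 161.1 = 99.47·3.3214 − 161.1 = 169.283.
Rounded: 169.

169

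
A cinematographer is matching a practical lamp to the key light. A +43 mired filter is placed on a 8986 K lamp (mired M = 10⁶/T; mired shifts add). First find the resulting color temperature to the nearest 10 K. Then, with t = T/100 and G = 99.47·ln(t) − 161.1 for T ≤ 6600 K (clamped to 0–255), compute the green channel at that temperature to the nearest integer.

254

M_in = 10⁶/8986 = 111.28; M_out = 111.28 + (+43) = 154.28.
T_out = 10⁶/154.28 = 6481.5 K → 6480 K; t = 64.8.
G = 99.47·ln 64.8 − 161.1 = 99.47·4.1713 − 161.1 = 253.820.
Rounded: 254.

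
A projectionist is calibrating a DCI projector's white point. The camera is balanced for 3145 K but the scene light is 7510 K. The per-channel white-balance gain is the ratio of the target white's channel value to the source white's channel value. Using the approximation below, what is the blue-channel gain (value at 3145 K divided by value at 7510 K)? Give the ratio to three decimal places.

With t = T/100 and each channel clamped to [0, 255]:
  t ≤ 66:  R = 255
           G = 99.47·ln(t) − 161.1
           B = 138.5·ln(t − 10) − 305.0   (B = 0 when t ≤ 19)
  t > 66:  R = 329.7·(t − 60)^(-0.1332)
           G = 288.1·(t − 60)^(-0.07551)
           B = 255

At 7510 K (t = 75.1):
  B = 255 by definition for t > 66.
At 3145 K (t = 31.45):
  B = 138.5·ln(31.45 − 10) − 305.0 = 138.5·ln 21.45 − 305.0 = 138.5·3.0657 − 305.0 = 119.603.
Gain = 119.603 / 255.000 = 0.4690 → 0.469.

0.469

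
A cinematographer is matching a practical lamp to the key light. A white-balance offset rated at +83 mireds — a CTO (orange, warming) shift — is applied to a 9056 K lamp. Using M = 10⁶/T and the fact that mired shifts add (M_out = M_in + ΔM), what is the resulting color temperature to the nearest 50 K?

5150 K

M_in = 10⁶/9056 = 110.42 mireds.
M_out = 110.42 + (+83) = 193.42 mireds.
T_out = 10⁶/193.42 = 5170.0 K → 5150 K.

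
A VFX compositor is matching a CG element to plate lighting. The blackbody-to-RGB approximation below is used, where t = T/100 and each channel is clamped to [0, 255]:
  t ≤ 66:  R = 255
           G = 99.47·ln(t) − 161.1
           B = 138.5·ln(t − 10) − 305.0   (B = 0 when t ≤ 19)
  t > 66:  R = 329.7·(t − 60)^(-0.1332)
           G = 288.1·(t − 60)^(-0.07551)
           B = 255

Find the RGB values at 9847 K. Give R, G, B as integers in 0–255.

t = 9847/100 = 98.47; the t > 66 branch applies.
R = 329.7·(98.47 − 60)^(-0.1332) = 329.7·38.47^(-0.1332) = 329.7·0.61498 = 202.759.
G = 288.1·(98.47 − 60)^(-0.07551) = 288.1·38.47^(-0.07551) = 288.1·0.75911 = 218.701.
B = 255 by definition for t > 66.
Rounded: (203, 219, 255).

R=203, G=219, B=255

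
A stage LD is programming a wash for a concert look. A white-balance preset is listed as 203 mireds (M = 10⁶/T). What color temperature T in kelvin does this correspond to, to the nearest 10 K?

4930 K

T = 10⁶ / 203 = 4926.11 K → 4930 K.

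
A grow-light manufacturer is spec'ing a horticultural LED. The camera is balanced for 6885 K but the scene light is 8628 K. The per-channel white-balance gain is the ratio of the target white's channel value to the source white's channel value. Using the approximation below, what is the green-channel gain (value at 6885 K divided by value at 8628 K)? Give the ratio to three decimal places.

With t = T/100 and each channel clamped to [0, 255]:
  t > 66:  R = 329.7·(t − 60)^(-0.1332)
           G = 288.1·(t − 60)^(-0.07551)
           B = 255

At 8628 K (t = 86.28):
  G = 288.1·(86.28 − 60)^(-0.07551) = 288.1·26.28^(-0.07551) = 288.1·0.78128 = 225.085.
At 6885 K (t = 68.85):
  G = 288.1·(68.85 − 60)^(-0.07551) = 288.1·8.85^(-0.07551) = 288.1·0.84820 = 244.365.
Gain = 244.365 / 225.085 = 1.0857 → 1.086.

1.086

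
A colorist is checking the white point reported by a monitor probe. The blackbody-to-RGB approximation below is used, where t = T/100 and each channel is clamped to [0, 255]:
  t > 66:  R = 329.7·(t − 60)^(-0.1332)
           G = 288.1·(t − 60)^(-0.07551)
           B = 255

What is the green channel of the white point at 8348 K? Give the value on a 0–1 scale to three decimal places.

0.890

t = 8348/100 = 83.48; the t > 66 branch applies.
G = 288.1·(83.48 − 60)^(-0.07551) = 288.1·23.48^(-0.07551) = 288.1·0.78795 = 227.008.
On a 0–1 scale: 227.008/255 = 0.8902 → 0.890.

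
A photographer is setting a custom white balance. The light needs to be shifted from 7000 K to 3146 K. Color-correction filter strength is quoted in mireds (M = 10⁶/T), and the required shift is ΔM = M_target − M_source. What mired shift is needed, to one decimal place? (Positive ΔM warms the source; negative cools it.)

M_source = 10⁶/7000 = 142.857; M_target = 10⁶/3146 = 317.864.
ΔM = 317.864 − 142.857 = 175.007 → +175.0 mireds, a warming shift.

+175.0 mireds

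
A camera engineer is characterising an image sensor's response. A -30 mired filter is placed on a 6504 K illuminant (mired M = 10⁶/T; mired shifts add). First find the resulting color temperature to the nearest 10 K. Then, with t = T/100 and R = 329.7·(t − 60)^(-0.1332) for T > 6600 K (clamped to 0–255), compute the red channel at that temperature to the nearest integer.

M_in = 10⁶/6504 = 153.75; M_out = 153.75 + (-30) = 123.75.
T_out = 10⁶/123.75 = 8080.7 K → 8080 K; t = 80.8.
R = 329.7·(80.8 − 60)^(-0.1332) = 329.7·20.8^(-0.1332) = 329.7·0.66747 = 220.066.
Rounded: 220.

220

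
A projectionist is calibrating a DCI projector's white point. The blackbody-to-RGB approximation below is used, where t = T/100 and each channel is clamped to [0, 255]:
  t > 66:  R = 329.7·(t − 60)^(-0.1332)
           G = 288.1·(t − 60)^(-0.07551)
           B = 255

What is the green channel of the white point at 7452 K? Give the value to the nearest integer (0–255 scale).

235

t = 7452/100 = 74.52; the t > 66 branch applies.
G = 288.1·(74.52 − 60)^(-0.07551) = 288.1·14.52^(-0.07551) = 288.1·0.81707 = 235.398.
Rounded: 235.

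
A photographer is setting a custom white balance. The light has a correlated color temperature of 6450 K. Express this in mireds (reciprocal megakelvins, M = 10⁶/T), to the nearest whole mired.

155 mireds

M = 10⁶ / 6450 = 155.039 → 155 mireds.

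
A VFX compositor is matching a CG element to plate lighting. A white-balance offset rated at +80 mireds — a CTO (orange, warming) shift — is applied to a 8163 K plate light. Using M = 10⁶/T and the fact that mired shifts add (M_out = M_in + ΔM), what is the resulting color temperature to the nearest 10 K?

M_in = 10⁶/8163 = 122.50 mireds.
M_out = 122.50 + (+80) = 202.50 mireds.
T_out = 10⁶/202.50 = 4938.2 K → 4940 K.

4940 K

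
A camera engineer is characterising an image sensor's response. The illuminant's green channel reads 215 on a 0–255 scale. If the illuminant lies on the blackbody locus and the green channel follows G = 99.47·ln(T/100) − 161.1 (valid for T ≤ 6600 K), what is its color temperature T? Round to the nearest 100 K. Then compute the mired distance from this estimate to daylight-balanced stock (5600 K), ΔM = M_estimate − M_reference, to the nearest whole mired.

+49 mireds

ln t = (215 + 161.1) / 99.47 = 3.7810.
t = e^3.7810 = 43.862.
T = 100·t = 4386 K → 4400 K to the nearest 100 K.
M_estimate = 10⁶/4400 = 227.27; M_reference = 10⁶/5600 = 178.57.
ΔM = 227.27 − 178.57 = 48.70 → +49 mireds.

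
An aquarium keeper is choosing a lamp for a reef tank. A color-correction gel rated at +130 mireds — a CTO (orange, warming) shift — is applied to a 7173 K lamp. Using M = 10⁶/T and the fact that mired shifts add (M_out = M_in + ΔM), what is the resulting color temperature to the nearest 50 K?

M_in = 10⁶/7173 = 139.41 mireds.
M_out = 139.41 + (+130) = 269.41 mireds.
T_out = 10⁶/269.41 = 3711.8 K → 3700 K.

3700 K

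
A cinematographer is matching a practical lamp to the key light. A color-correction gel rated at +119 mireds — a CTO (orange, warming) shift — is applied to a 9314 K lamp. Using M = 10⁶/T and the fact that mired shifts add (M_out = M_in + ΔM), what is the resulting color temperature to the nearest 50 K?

4400 K

M_in = 10⁶/9314 = 107.37 mireds.
M_out = 107.37 + (+119) = 226.37 mireds.
T_out = 10⁶/226.37 = 4417.6 K → 4400 K.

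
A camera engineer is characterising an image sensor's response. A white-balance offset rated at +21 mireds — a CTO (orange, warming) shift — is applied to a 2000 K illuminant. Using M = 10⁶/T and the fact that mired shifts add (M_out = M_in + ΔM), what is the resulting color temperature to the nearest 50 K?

M_in = 10⁶/2000 = 500.00 mireds.
M_out = 500.00 + (+21) = 521.00 mireds.
T_out = 10⁶/521.00 = 1919.4 K → 1900 K.

1900 K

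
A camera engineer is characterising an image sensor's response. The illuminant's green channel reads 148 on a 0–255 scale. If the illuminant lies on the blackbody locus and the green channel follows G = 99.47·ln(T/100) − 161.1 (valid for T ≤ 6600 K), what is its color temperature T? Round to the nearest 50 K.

ln t = (148 + 161.1) / 99.47 = 3.1075.
t = e^3.1075 = 22.364.
T = 100·t = 2236 K → 2250 K to the nearest 50 K.

2250 K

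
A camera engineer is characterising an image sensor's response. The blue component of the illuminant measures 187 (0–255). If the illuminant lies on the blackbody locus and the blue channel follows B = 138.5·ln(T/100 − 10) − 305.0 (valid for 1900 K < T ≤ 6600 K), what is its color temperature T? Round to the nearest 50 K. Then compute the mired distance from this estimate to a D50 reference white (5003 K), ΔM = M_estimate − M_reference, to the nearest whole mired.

+22 mireds

ln(t − 10) = (187 + 305.0) / 138.5 = 3.5523.
t − 10 = e^3.5523 = 34.895, so t = 44.895.
T = 100·t = 4490 K → 4500 K to the nearest 50 K.
M_estimate = 10⁶/4500 = 222.22; M_reference = 10⁶/5003 = 199.88.
ΔM = 222.22 − 199.88 = 22.34 → +22 mireds.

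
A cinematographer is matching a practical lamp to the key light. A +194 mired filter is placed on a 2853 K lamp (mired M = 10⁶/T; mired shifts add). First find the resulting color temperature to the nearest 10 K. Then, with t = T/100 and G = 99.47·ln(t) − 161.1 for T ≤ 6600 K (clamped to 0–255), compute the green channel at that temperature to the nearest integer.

129

M_in = 10⁶/2853 = 350.51; M_out = 350.51 + (+194) = 544.51.
T_out = 10⁶/544.51 = 1836.5 K → 1840 K; t = 18.4.
G = 99.47·ln 18.4 − 161.1 = 99.47·2.9124 − 161.1 = 128.592.
Rounded: 129.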